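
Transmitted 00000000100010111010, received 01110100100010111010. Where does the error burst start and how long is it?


XOR: 01110100000000000000

Burst at position 1, length 5


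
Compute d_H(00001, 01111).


XOR: 01110
Count of 1s: 3

3


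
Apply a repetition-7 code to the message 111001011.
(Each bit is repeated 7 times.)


Each bit -> 7 copies

111111111111111111111000000000000001111111000000011111111111111


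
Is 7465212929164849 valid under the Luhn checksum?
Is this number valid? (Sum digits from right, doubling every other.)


Luhn sum = 89
89 mod 10 = 9

Invalid (Luhn sum mod 10 = 9)


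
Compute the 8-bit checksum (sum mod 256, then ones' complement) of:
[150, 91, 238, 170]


Sum = 649 mod 256 = 137
Complement = 118

118


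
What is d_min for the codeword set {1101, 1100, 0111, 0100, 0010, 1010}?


Comparing all pairs, minimum distance: 1
Can detect 0 errors, correct 0 errors

1


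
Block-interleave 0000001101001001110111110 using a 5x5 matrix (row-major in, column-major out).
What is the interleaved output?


Matrix:
  00000
  01101
  00100
  11101
  11110
Read columns: 0001101011011110000101010

0001101011011110000101010


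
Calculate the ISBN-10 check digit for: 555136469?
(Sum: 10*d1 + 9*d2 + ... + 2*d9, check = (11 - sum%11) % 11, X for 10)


Weighted sum: 242
242 mod 11 = 0

Check digit: 0


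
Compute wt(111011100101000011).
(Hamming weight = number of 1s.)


Counting 1s in 111011100101000011

10


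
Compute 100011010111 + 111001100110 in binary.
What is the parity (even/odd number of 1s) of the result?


100011010111 = 2263
111001100110 = 3686
Sum = 5949 = 1011100111101
1s count = 9

odd parity (9 ones in 1011100111101)


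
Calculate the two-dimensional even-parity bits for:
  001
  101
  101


Row parities: 100
Column parities: 001

Row P: 100, Col P: 001, Corner: 1


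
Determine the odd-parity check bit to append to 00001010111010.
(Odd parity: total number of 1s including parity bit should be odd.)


Number of 1s in data: 6
Parity bit: 1

1


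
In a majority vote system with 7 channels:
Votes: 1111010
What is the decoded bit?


Ones: 5 out of 7
Threshold: 4

1 (5/7 voted 1)


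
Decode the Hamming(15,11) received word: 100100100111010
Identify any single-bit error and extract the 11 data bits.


Syndrome = 1: error at position 1

Data: 00010111010 (corrected bit 1)


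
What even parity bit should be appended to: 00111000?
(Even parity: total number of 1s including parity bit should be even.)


Number of 1s in data: 3
Parity bit: 1

1


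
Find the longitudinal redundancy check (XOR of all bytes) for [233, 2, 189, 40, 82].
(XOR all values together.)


XOR chain: 233 ^ 2 ^ 189 ^ 40 ^ 82 = 44

44


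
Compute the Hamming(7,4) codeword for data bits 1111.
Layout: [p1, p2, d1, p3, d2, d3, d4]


Parity bits: p1=1, p2=1, p3=1

1111111


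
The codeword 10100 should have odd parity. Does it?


Number of 1s: 2

No, parity error (2 ones)


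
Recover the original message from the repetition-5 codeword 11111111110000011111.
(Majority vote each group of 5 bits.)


Groups: 11111, 11111, 00000, 11111
Majority votes: 1101

1101


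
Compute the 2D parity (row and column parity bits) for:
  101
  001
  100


Row parities: 011
Column parities: 000

Row P: 011, Col P: 000, Corner: 0


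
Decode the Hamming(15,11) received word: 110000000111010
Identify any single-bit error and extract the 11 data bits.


Syndrome = 0: no error detected

Data: 00000111010 (no errors)


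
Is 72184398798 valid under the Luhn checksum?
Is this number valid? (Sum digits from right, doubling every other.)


Luhn sum = 69
69 mod 10 = 9

Invalid (Luhn sum mod 10 = 9)


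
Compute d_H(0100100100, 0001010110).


XOR: 0101110010
Count of 1s: 5

5


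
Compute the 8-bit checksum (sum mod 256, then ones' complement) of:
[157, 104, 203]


Sum = 464 mod 256 = 208
Complement = 47

47


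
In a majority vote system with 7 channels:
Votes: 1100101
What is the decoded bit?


Ones: 4 out of 7
Threshold: 4

1 (4/7 voted 1)


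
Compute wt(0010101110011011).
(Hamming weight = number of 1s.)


Counting 1s in 0010101110011011

9


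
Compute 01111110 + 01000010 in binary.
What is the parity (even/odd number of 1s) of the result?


01111110 = 126
01000010 = 66
Sum = 192 = 11000000
1s count = 2

even parity (2 ones in 11000000)


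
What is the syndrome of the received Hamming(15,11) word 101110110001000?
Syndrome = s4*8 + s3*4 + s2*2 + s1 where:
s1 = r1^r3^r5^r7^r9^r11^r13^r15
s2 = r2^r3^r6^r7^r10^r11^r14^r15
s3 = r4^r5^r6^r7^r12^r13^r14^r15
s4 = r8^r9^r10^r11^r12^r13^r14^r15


s1=0, s2=0, s3=0, s4=0

Syndrome = 0 (no error)


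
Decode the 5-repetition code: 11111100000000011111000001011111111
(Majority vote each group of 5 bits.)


Groups: 11111, 10000, 00000, 11111, 00000, 10111, 11111
Majority votes: 1001011

1001011


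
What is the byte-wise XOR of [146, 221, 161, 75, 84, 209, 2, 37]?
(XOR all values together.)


XOR chain: 146 ^ 221 ^ 161 ^ 75 ^ 84 ^ 209 ^ 2 ^ 37 = 7

7


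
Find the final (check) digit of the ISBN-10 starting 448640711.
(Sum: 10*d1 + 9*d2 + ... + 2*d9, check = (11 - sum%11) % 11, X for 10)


Weighted sum: 239
239 mod 11 = 8

Check digit: 3


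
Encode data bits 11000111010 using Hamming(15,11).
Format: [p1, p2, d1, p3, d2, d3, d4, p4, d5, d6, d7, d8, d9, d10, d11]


Parity bits: p1=1, p2=0, p3=1, p4=0

101110000111010


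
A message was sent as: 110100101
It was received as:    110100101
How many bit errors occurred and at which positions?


XOR: 000000000

0 errors (received matches sent)


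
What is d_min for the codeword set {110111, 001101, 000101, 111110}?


Comparing all pairs, minimum distance: 1
Can detect 0 errors, correct 0 errors

1


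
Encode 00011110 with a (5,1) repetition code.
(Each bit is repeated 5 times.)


Each bit -> 5 copies

0000000000000001111111111111111111100000


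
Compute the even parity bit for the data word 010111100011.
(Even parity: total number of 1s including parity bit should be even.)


Number of 1s in data: 7
Parity bit: 1

1


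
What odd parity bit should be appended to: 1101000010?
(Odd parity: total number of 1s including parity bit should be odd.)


Number of 1s in data: 4
Parity bit: 1

1


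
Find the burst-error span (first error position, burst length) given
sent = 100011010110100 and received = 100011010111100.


XOR: 000000000001000

Burst at position 11, length 1


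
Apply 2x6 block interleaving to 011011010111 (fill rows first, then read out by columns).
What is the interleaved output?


Matrix:
  011011
  010111
Read columns: 001110011111

001110011111


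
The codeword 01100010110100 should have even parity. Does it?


Number of 1s: 6

Yes, parity is correct (6 ones)


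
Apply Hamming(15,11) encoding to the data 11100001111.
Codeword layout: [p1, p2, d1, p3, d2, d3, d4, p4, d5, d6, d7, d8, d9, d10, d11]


Parity bits: p1=0, p2=0, p3=0, p4=0

001011000001111


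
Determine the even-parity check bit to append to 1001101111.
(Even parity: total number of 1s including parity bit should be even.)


Number of 1s in data: 7
Parity bit: 1

1


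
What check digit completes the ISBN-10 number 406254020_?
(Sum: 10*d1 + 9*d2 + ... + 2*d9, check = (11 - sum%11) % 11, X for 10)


Weighted sum: 158
158 mod 11 = 4

Check digit: 7


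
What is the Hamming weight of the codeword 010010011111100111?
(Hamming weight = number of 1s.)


Counting 1s in 010010011111100111

11


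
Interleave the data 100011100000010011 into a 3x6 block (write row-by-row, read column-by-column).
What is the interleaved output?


Matrix:
  100011
  100000
  010011
Read columns: 110001000000101101

110001000000101101


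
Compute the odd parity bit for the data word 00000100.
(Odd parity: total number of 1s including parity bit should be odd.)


Number of 1s in data: 1
Parity bit: 0

0


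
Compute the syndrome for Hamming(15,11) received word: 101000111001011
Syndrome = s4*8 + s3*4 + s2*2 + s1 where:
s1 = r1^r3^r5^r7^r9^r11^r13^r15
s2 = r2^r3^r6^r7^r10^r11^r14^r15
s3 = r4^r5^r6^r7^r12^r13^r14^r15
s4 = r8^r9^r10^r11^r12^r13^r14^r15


s1=1, s2=0, s3=0, s4=1

Syndrome = 9 (error at position 9)


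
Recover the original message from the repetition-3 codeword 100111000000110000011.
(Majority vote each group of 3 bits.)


Groups: 100, 111, 000, 000, 110, 000, 011
Majority votes: 0100101

0100101


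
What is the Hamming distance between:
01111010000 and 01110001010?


XOR: 00001011010
Count of 1s: 4

4


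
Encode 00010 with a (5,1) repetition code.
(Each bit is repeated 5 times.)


Each bit -> 5 copies

0000000000000001111100000


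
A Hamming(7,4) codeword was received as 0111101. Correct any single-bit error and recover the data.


Syndrome = 7: error at position 7

Data: 1100 (corrected bit 7)


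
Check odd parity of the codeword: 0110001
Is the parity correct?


Number of 1s: 3

Yes, parity is correct (3 ones)


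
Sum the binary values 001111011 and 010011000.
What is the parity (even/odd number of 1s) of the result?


001111011 = 123
010011000 = 152
Sum = 275 = 100010011
1s count = 4

even parity (4 ones in 100010011)


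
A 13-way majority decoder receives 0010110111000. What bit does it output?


Ones: 6 out of 13
Threshold: 7

0 (6/13 voted 1)


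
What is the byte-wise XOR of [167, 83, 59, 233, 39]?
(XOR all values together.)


XOR chain: 167 ^ 83 ^ 59 ^ 233 ^ 39 = 1

1


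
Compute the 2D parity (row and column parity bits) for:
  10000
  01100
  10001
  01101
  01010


Row parities: 10010
Column parities: 01010

Row P: 10010, Col P: 01010, Corner: 0


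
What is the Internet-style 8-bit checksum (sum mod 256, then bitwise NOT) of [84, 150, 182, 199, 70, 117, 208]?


Sum = 1010 mod 256 = 242
Complement = 13

13


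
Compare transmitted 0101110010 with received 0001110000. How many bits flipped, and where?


XOR: 0100000010

2 error(s) at position(s): 1, 8


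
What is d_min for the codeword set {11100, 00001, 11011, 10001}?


Comparing all pairs, minimum distance: 1
Can detect 0 errors, correct 0 errors

1


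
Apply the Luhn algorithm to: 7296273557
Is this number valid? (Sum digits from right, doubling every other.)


Luhn sum = 52
52 mod 10 = 2

Invalid (Luhn sum mod 10 = 2)


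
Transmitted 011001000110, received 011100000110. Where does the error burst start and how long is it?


XOR: 000101000000

Burst at position 3, length 3


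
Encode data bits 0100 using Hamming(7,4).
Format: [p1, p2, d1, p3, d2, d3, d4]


Parity bits: p1=1, p2=0, p3=1

1001100


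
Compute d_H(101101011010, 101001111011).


XOR: 000100100001
Count of 1s: 3

3


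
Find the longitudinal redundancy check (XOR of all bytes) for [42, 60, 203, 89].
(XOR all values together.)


XOR chain: 42 ^ 60 ^ 203 ^ 89 = 132

132


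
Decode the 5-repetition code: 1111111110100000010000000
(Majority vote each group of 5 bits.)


Groups: 11111, 11110, 10000, 00100, 00000
Majority votes: 11000

11000


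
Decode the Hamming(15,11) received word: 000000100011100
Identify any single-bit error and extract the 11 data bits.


Syndrome = 13: error at position 13

Data: 00010011000 (corrected bit 13)


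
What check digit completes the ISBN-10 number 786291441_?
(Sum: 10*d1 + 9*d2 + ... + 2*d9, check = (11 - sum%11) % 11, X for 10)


Weighted sum: 293
293 mod 11 = 7

Check digit: 4


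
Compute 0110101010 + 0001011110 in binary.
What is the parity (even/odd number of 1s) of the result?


0110101010 = 426
0001011110 = 94
Sum = 520 = 1000001000
1s count = 2

even parity (2 ones in 1000001000)


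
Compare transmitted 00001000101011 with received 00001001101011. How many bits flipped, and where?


XOR: 00000001000000

1 error(s) at position(s): 7


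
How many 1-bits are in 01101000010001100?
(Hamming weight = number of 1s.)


Counting 1s in 01101000010001100

6


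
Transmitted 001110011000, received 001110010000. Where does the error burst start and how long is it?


XOR: 000000001000

Burst at position 8, length 1


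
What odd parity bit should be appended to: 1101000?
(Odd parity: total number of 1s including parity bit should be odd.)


Number of 1s in data: 3
Parity bit: 0

0


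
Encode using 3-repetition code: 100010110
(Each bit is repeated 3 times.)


Each bit -> 3 copies

111000000000111000111111000


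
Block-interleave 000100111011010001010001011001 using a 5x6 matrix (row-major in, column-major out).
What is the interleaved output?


Matrix:
  000100
  111011
  010001
  010001
  011001
Read columns: 010000111101001100000100001111

010000111101001100000100001111


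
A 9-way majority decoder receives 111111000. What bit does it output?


Ones: 6 out of 9
Threshold: 5

1 (6/9 voted 1)


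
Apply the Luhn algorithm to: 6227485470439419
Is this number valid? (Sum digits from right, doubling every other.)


Luhn sum = 77
77 mod 10 = 7

Invalid (Luhn sum mod 10 = 7)


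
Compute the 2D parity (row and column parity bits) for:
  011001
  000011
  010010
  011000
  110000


Row parities: 10000
Column parities: 100000

Row P: 10000, Col P: 100000, Corner: 1


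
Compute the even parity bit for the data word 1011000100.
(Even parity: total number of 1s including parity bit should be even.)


Number of 1s in data: 4
Parity bit: 0

0


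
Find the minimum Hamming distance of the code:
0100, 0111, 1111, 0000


Comparing all pairs, minimum distance: 1
Can detect 0 errors, correct 0 errors

1


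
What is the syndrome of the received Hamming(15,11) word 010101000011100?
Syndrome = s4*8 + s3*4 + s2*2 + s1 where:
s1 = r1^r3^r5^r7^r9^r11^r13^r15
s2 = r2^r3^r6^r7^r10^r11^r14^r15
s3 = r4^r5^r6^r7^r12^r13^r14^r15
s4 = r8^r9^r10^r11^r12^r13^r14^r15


s1=0, s2=1, s3=0, s4=1

Syndrome = 10 (error at position 10)


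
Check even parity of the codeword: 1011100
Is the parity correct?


Number of 1s: 4

Yes, parity is correct (4 ones)


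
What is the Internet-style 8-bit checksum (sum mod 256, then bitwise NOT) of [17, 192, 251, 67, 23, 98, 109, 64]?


Sum = 821 mod 256 = 53
Complement = 202

202


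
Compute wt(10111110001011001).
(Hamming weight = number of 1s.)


Counting 1s in 10111110001011001

10


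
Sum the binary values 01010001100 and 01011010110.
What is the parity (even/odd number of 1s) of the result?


01010001100 = 652
01011010110 = 726
Sum = 1378 = 10101100010
1s count = 5

odd parity (5 ones in 10101100010)


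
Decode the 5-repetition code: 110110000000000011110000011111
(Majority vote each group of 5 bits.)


Groups: 11011, 00000, 00000, 01111, 00000, 11111
Majority votes: 100101

100101


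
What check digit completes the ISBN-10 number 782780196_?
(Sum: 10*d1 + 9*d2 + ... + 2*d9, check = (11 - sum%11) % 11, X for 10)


Weighted sum: 298
298 mod 11 = 1

Check digit: X


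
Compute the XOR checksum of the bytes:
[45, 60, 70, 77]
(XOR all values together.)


XOR chain: 45 ^ 60 ^ 70 ^ 77 = 26

26


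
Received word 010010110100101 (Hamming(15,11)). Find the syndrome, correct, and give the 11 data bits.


Syndrome = 0: no error detected

Data: 01010100101 (no errors)


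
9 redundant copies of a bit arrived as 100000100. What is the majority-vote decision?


Ones: 2 out of 9
Threshold: 5

0 (2/9 voted 1)


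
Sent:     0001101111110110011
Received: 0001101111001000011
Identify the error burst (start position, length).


XOR: 0000000000111110000

Burst at position 10, length 5


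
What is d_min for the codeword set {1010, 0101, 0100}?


Comparing all pairs, minimum distance: 1
Can detect 0 errors, correct 0 errors

1


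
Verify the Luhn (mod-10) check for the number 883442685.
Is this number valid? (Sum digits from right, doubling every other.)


Luhn sum = 52
52 mod 10 = 2

Invalid (Luhn sum mod 10 = 2)


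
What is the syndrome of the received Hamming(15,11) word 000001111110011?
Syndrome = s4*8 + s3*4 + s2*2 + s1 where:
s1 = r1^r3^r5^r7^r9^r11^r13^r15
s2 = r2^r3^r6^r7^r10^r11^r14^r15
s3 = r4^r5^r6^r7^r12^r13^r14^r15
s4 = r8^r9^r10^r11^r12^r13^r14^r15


s1=0, s2=0, s3=0, s4=0

Syndrome = 0 (no error)


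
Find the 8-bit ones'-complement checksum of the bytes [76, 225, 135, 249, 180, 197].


Sum = 1062 mod 256 = 38
Complement = 217

217


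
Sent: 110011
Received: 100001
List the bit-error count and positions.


XOR: 010010

2 error(s) at position(s): 1, 4


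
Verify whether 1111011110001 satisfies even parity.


Number of 1s: 9

No, parity error (9 ones)


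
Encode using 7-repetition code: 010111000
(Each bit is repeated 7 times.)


Each bit -> 7 copies

000000011111110000000111111111111111111111000000000000000000000


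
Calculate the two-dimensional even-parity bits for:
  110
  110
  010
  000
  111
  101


Row parities: 001010
Column parities: 000

Row P: 001010, Col P: 000, Corner: 0


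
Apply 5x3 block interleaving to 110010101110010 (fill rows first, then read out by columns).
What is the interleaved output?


Matrix:
  110
  010
  101
  110
  010
Read columns: 101101101100100

101101101100100


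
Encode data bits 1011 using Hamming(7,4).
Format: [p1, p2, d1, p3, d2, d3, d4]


Parity bits: p1=0, p2=1, p3=0

0110011


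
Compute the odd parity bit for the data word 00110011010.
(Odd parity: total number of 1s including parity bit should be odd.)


Number of 1s in data: 5
Parity bit: 0

0


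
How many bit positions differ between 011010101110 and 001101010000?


XOR: 010111111110
Count of 1s: 9

9


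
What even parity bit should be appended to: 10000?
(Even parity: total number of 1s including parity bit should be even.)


Number of 1s in data: 1
Parity bit: 1

1


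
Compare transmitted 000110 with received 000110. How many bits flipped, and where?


XOR: 000000

0 errors (received matches sent)


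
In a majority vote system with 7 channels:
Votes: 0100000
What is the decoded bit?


Ones: 1 out of 7
Threshold: 4

0 (1/7 voted 1)


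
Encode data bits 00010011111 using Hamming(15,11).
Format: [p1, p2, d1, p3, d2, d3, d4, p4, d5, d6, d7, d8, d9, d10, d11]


Parity bits: p1=0, p2=0, p3=1, p4=1

000100110011111


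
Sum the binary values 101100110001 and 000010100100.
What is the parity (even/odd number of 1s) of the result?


101100110001 = 2865
000010100100 = 164
Sum = 3029 = 101111010101
1s count = 8

even parity (8 ones in 101111010101)


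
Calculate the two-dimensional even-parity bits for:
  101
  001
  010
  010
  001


Row parities: 01111
Column parities: 101

Row P: 01111, Col P: 101, Corner: 0


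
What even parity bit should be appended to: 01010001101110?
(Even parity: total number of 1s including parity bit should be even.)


Number of 1s in data: 7
Parity bit: 1

1


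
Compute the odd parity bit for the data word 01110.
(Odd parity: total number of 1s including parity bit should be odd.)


Number of 1s in data: 3
Parity bit: 0

0


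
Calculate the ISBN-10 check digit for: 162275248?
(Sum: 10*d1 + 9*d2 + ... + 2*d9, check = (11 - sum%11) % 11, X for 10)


Weighted sum: 197
197 mod 11 = 10

Check digit: 1


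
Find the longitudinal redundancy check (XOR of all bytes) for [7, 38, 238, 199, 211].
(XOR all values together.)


XOR chain: 7 ^ 38 ^ 238 ^ 199 ^ 211 = 219

219


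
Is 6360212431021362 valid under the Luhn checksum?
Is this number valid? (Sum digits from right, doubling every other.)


Luhn sum = 41
41 mod 10 = 1

Invalid (Luhn sum mod 10 = 1)


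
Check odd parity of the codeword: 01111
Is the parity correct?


Number of 1s: 4

No, parity error (4 ones)


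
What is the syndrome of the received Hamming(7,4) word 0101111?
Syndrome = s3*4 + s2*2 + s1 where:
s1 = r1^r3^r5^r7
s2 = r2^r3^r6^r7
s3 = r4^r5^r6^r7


s1=0, s2=1, s3=0

Syndrome = 2 (error at position 2)


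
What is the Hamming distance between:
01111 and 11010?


XOR: 10101
Count of 1s: 3

3


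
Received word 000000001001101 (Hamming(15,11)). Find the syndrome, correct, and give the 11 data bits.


Syndrome = 7: error at position 7

Data: 00011001101 (corrected bit 7)


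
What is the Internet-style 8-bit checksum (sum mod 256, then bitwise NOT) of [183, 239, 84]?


Sum = 506 mod 256 = 250
Complement = 5

5


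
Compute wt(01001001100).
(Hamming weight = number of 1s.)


Counting 1s in 01001001100

4


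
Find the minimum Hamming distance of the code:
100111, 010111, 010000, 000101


Comparing all pairs, minimum distance: 2
Can detect 1 errors, correct 0 errors

2


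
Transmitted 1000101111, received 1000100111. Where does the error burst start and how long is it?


XOR: 0000001000

Burst at position 6, length 1


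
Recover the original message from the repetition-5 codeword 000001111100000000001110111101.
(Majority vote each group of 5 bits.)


Groups: 00000, 11111, 00000, 00000, 11101, 11101
Majority votes: 010011

010011


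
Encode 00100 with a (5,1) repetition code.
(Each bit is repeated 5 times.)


Each bit -> 5 copies

0000000000111110000000000


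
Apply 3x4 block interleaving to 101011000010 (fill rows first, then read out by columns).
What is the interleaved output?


Matrix:
  1010
  1100
  0010
Read columns: 110010101000

110010101000


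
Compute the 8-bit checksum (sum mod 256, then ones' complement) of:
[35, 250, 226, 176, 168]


Sum = 855 mod 256 = 87
Complement = 168

168


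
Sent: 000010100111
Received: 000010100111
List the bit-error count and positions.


XOR: 000000000000

0 errors (received matches sent)


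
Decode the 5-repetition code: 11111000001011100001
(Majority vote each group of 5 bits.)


Groups: 11111, 00000, 10111, 00001
Majority votes: 1010

1010


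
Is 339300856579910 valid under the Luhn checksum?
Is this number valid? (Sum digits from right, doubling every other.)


Luhn sum = 67
67 mod 10 = 7

Invalid (Luhn sum mod 10 = 7)


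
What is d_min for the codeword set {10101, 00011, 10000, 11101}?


Comparing all pairs, minimum distance: 1
Can detect 0 errors, correct 0 errors

1


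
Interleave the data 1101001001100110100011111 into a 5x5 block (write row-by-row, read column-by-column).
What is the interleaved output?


Matrix:
  11010
  01001
  10011
  01000
  11111
Read columns: 1010111011000011010101101

1010111011000011010101101


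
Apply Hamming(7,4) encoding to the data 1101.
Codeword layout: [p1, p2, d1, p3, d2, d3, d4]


Parity bits: p1=1, p2=0, p3=0

1010101


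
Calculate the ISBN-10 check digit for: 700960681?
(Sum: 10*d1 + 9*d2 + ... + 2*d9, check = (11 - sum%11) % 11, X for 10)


Weighted sum: 219
219 mod 11 = 10

Check digit: 1


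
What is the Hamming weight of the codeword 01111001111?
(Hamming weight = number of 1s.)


Counting 1s in 01111001111

8


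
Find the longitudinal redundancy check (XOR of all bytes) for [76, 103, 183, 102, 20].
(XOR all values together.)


XOR chain: 76 ^ 103 ^ 183 ^ 102 ^ 20 = 238

238


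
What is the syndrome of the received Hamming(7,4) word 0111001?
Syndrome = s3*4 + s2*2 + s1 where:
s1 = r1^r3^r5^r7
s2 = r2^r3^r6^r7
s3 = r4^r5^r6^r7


s1=0, s2=1, s3=0

Syndrome = 2 (error at position 2)


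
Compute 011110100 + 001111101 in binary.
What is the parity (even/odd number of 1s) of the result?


011110100 = 244
001111101 = 125
Sum = 369 = 101110001
1s count = 5

odd parity (5 ones in 101110001)


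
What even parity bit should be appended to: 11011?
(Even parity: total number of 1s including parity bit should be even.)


Number of 1s in data: 4
Parity bit: 0

0


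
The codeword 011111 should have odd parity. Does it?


Number of 1s: 5

Yes, parity is correct (5 ones)


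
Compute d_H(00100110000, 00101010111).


XOR: 00001100111
Count of 1s: 5

5


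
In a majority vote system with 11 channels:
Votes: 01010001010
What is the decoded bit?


Ones: 4 out of 11
Threshold: 6

0 (4/11 voted 1)


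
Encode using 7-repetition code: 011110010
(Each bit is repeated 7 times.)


Each bit -> 7 copies

000000011111111111111111111111111110000000000000011111110000000


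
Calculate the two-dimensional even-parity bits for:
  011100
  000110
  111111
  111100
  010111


Row parities: 10000
Column parities: 001110

Row P: 10000, Col P: 001110, Corner: 1


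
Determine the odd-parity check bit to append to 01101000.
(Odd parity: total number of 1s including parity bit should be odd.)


Number of 1s in data: 3
Parity bit: 0

0


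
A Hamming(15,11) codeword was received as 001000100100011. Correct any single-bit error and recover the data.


Syndrome = 15: error at position 15

Data: 10010100010 (corrected bit 15)


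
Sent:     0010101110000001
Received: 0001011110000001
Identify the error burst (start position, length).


XOR: 0011110000000000

Burst at position 2, length 4


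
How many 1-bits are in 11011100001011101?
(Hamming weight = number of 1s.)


Counting 1s in 11011100001011101

10


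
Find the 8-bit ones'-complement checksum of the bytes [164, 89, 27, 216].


Sum = 496 mod 256 = 240
Complement = 15

15


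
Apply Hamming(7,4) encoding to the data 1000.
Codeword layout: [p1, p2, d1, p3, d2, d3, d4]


Parity bits: p1=1, p2=1, p3=0

1110000


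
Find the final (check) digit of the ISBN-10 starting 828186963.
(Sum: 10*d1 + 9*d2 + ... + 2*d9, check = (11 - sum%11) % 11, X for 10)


Weighted sum: 307
307 mod 11 = 10

Check digit: 1


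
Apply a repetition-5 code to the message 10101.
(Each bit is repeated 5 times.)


Each bit -> 5 copies

1111100000111110000011111


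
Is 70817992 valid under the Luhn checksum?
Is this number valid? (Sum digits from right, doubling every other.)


Luhn sum = 38
38 mod 10 = 8

Invalid (Luhn sum mod 10 = 8)


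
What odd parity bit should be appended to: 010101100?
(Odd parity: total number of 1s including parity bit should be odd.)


Number of 1s in data: 4
Parity bit: 1

1


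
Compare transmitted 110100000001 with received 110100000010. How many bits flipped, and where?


XOR: 000000000011

2 error(s) at position(s): 10, 11


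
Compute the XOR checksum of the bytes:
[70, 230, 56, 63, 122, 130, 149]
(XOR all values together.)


XOR chain: 70 ^ 230 ^ 56 ^ 63 ^ 122 ^ 130 ^ 149 = 202

202


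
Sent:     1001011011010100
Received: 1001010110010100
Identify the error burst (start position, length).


XOR: 0000001101000000

Burst at position 6, length 4


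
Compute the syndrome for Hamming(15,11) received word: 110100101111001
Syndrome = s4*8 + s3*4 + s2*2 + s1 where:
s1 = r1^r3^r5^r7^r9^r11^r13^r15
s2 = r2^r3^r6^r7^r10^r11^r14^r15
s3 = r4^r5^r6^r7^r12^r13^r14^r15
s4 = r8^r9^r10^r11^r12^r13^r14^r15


s1=1, s2=1, s3=0, s4=1

Syndrome = 11 (error at position 11)


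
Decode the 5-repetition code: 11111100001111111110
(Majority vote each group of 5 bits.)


Groups: 11111, 10000, 11111, 11110
Majority votes: 1011

1011


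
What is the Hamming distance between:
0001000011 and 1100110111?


XOR: 1101110100
Count of 1s: 6

6


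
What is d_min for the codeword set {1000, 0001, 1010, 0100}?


Comparing all pairs, minimum distance: 1
Can detect 0 errors, correct 0 errors

1


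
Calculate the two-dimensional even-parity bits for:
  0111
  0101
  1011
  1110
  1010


Row parities: 10110
Column parities: 1101

Row P: 10110, Col P: 1101, Corner: 1


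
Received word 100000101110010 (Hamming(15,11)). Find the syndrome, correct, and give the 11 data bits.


Syndrome = 0: no error detected

Data: 00011110010 (no errors)


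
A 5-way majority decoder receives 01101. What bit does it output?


Ones: 3 out of 5
Threshold: 3

1 (3/5 voted 1)


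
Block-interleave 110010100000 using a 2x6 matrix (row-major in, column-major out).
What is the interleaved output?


Matrix:
  110010
  100000
Read columns: 111000001000

111000001000


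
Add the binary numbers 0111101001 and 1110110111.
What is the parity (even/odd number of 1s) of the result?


0111101001 = 489
1110110111 = 951
Sum = 1440 = 10110100000
1s count = 4

even parity (4 ones in 10110100000)


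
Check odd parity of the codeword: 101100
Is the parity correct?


Number of 1s: 3

Yes, parity is correct (3 ones)


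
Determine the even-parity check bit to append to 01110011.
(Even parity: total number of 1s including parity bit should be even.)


Number of 1s in data: 5
Parity bit: 1

1


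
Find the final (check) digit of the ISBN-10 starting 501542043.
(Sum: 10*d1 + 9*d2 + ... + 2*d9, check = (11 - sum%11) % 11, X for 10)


Weighted sum: 145
145 mod 11 = 2

Check digit: 9


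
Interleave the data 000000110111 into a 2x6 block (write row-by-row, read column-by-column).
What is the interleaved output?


Matrix:
  000000
  110111
Read columns: 010100010101

010100010101


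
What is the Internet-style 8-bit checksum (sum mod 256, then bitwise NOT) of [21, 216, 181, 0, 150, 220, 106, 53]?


Sum = 947 mod 256 = 179
Complement = 76

76


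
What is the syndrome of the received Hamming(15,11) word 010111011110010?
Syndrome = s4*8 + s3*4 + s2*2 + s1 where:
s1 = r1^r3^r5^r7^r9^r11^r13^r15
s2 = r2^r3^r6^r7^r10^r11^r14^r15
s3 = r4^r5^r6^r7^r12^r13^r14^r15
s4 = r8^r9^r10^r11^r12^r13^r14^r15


s1=1, s2=1, s3=0, s4=1

Syndrome = 11 (error at position 11)


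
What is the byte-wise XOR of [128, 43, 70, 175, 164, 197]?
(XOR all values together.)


XOR chain: 128 ^ 43 ^ 70 ^ 175 ^ 164 ^ 197 = 35

35


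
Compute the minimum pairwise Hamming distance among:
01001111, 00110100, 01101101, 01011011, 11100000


Comparing all pairs, minimum distance: 2
Can detect 1 errors, correct 0 errors

2


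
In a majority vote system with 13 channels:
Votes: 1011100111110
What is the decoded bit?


Ones: 9 out of 13
Threshold: 7

1 (9/13 voted 1)


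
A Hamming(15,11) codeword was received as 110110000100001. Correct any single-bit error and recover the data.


Syndrome = 7: error at position 7

Data: 01010100001 (corrected bit 7)


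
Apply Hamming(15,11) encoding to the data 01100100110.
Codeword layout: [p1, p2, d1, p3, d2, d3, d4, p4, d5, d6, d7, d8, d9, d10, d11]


Parity bits: p1=0, p2=1, p3=0, p4=1

010011010100110


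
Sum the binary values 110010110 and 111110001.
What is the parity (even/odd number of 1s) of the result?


110010110 = 406
111110001 = 497
Sum = 903 = 1110000111
1s count = 6

even parity (6 ones in 1110000111)


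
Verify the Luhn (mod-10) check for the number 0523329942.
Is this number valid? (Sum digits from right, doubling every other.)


Luhn sum = 48
48 mod 10 = 8

Invalid (Luhn sum mod 10 = 8)


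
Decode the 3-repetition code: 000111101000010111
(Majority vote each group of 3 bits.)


Groups: 000, 111, 101, 000, 010, 111
Majority votes: 011001

011001


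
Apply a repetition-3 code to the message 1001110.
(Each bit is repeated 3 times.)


Each bit -> 3 copies

111000000111111111000


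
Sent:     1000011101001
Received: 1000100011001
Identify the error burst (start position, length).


XOR: 0000111110000

Burst at position 4, length 5


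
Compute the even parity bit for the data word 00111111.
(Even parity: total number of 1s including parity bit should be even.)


Number of 1s in data: 6
Parity bit: 0

0


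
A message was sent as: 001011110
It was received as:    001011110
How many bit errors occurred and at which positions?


XOR: 000000000

0 errors (received matches sent)


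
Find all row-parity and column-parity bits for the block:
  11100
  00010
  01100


Row parities: 110
Column parities: 10010

Row P: 110, Col P: 10010, Corner: 0


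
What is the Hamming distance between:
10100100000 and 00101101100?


XOR: 10001001100
Count of 1s: 4

4


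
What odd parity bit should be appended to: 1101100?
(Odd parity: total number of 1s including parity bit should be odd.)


Number of 1s in data: 4
Parity bit: 1

1


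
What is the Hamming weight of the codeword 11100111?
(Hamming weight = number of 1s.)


Counting 1s in 11100111

6


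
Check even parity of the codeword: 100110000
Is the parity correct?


Number of 1s: 3

No, parity error (3 ones)


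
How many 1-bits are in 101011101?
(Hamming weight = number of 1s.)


Counting 1s in 101011101

6


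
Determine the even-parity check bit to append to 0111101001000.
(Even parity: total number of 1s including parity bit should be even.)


Number of 1s in data: 6
Parity bit: 0

0


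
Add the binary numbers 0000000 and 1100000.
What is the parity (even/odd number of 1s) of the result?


0000000 = 0
1100000 = 96
Sum = 96 = 1100000
1s count = 2

even parity (2 ones in 1100000)


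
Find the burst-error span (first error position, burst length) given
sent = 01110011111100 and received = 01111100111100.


XOR: 00001111000000

Burst at position 4, length 4


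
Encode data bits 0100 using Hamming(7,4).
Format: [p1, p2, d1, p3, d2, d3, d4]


Parity bits: p1=1, p2=0, p3=1

1001100


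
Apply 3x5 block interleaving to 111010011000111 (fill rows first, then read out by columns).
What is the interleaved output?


Matrix:
  11101
  00110
  00111
Read columns: 100100111011101

100100111011101


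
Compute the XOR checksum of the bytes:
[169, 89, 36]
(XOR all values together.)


XOR chain: 169 ^ 89 ^ 36 = 212

212


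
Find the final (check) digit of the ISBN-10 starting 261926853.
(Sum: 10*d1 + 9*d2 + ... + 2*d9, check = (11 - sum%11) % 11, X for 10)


Weighted sum: 240
240 mod 11 = 9

Check digit: 2


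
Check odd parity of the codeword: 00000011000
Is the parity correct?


Number of 1s: 2

No, parity error (2 ones)


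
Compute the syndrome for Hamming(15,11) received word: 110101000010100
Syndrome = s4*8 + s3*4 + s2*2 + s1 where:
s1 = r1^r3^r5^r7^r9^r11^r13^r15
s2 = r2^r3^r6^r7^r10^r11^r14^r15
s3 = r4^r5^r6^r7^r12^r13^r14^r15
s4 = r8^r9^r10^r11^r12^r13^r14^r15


s1=1, s2=1, s3=1, s4=0

Syndrome = 7 (error at position 7)


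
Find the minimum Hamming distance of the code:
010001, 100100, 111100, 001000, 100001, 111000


Comparing all pairs, minimum distance: 1
Can detect 0 errors, correct 0 errors

1


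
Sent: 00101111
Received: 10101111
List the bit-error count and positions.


XOR: 10000000

1 error(s) at position(s): 0


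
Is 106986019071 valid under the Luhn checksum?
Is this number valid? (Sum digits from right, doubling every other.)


Luhn sum = 43
43 mod 10 = 3

Invalid (Luhn sum mod 10 = 3)


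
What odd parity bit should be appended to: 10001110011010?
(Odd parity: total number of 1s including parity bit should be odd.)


Number of 1s in data: 7
Parity bit: 0

0


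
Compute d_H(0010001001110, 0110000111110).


XOR: 0100001110000
Count of 1s: 4

4


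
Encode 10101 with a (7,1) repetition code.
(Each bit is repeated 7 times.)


Each bit -> 7 copies

11111110000000111111100000001111111


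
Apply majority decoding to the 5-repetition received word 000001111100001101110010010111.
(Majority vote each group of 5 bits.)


Groups: 00000, 11111, 00001, 10111, 00100, 10111
Majority votes: 010101

010101


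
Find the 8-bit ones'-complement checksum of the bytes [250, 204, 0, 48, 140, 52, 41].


Sum = 735 mod 256 = 223
Complement = 32

32


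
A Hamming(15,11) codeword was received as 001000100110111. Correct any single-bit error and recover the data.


Syndrome = 9: error at position 9

Data: 10011110111 (corrected bit 9)


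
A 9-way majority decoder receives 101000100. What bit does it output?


Ones: 3 out of 9
Threshold: 5

0 (3/9 voted 1)


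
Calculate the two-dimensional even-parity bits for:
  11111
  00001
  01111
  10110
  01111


Row parities: 11010
Column parities: 01000

Row P: 11010, Col P: 01000, Corner: 1


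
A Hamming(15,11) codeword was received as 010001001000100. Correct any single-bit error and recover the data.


Syndrome = 0: no error detected

Data: 00101000100 (no errors)


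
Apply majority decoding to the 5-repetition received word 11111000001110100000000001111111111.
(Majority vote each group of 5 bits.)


Groups: 11111, 00000, 11101, 00000, 00000, 11111, 11111
Majority votes: 1010011

1010011


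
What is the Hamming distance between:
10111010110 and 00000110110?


XOR: 10111100000
Count of 1s: 5

5


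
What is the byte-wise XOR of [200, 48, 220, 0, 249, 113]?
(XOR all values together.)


XOR chain: 200 ^ 48 ^ 220 ^ 0 ^ 249 ^ 113 = 172

172


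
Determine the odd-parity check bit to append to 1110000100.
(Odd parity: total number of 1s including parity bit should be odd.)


Number of 1s in data: 4
Parity bit: 1

1


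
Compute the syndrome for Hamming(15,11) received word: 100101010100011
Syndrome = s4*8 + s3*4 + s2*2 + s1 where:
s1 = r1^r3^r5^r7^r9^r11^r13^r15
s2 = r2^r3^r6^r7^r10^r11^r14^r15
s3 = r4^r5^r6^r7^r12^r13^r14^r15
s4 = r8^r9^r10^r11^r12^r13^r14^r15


s1=0, s2=0, s3=0, s4=0

Syndrome = 0 (no error)


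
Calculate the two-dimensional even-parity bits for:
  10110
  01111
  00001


Row parities: 101
Column parities: 11000

Row P: 101, Col P: 11000, Corner: 0


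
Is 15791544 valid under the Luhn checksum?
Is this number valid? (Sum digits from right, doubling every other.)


Luhn sum = 40
40 mod 10 = 0

Valid (Luhn sum mod 10 = 0)


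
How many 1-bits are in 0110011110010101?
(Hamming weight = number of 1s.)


Counting 1s in 0110011110010101

9


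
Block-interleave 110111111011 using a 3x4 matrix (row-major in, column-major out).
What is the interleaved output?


Matrix:
  1101
  1111
  1011
Read columns: 111110011111

111110011111


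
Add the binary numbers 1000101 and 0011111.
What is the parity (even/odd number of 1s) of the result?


1000101 = 69
0011111 = 31
Sum = 100 = 1100100
1s count = 3

odd parity (3 ones in 1100100)


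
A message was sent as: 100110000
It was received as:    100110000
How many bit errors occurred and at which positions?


XOR: 000000000

0 errors (received matches sent)


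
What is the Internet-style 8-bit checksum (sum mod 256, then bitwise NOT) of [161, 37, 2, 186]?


Sum = 386 mod 256 = 130
Complement = 125

125


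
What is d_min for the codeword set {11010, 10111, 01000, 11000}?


Comparing all pairs, minimum distance: 1
Can detect 0 errors, correct 0 errors

1


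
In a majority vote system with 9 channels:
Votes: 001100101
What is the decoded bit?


Ones: 4 out of 9
Threshold: 5

0 (4/9 voted 1)


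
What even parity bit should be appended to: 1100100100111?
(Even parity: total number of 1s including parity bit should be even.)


Number of 1s in data: 7
Parity bit: 1

1


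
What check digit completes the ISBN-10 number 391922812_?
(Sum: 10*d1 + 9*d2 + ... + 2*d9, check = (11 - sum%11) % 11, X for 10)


Weighted sum: 243
243 mod 11 = 1

Check digit: X


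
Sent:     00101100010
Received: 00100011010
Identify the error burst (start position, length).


XOR: 00001111000

Burst at position 4, length 4


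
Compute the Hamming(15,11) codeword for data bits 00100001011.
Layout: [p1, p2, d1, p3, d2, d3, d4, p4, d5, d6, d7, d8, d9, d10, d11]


Parity bits: p1=1, p2=1, p3=0, p4=1

110001010001011
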